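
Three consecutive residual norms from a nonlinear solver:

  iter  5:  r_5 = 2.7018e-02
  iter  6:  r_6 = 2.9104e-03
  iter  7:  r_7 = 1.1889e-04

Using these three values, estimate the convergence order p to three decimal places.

p ≈ ln(r_7/r_6) / ln(r_6/r_5)
  = ln(1.1889e-04/2.9104e-03) / ln(2.9104e-03/2.7018e-02)
  = ln(0.0408501) / ln(0.107721)
  = -3.197846 / -2.228211 ≈ 1.435163

1.435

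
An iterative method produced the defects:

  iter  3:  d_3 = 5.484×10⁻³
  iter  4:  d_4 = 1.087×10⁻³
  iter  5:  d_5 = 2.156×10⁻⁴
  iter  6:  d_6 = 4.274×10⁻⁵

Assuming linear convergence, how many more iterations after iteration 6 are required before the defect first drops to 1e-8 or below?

6

Rate ρ ≈ d_6/d_5 = 4.274×10⁻⁵/2.156×10⁻⁴ = 0.1982.
After j more steps, d_{6+j} ≈ 4.274×10⁻⁵·ρ^j; need ρ^j ≤ 1e-8/4.274×10⁻⁵ = 0.000233973.
j ≥ ln(0.000233973)/ln(0.1982) = -8.3603/-1.61848 = 5.166.
So 6 more iterations are needed.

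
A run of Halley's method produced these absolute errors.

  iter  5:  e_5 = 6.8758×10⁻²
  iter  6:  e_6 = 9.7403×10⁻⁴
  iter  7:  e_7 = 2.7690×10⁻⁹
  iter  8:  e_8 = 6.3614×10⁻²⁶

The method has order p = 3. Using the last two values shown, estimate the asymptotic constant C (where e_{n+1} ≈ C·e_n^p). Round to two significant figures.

C ≈ e_8 / e_7^3
  = 6.3614×10⁻²⁶ / (2.7690×10⁻⁹)^3
  = 6.3614×10⁻²⁶ / 2.12309e-26 ≈ 2.9963

3.0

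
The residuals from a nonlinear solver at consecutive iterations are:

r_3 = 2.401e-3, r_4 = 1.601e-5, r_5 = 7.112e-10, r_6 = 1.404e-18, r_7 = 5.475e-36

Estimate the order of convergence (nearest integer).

2

Consecutive ratios: r_7/r_6 = 5.475e-36/1.404e-18 = 3.89957e-18, r_6/r_5 = 1.404e-18/7.112e-10 = 1.97413e-09.
p ≈ ln(3.89957e-18)/ln(1.97413e-09) = -40.0857/-20.0431 ≈ 2.00.
So the convergence is quadratic (order 2).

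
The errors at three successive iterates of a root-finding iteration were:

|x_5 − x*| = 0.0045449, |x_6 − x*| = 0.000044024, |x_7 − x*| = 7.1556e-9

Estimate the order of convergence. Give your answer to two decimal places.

p ≈ ln(|x_7 − x*|/|x_6 − x*|) / ln(|x_6 − x*|/|x_5 − x*|)
  = ln(7.1556e-9/0.000044024) / ln(0.000044024/0.0045449)
  = ln(0.000162539) / ln(0.00968646)
  = -8.72459 / -4.63703 ≈ 1.88150

1.88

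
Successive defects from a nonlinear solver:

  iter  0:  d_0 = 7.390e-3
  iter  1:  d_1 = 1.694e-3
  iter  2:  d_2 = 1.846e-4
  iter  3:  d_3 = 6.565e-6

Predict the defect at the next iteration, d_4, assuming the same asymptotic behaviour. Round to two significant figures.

First estimate the order: p ≈ ln(d_3/d_2) / ln(d_2/d_1) = ln(6.565e-6/1.846e-4)/ln(1.846e-4/1.694e-3) = ln(0.0355634)/ln(0.108973) ≈ 1.5052.
Then d_4 ≈ d_3·(d_3/d_2)^p = 6.565e-6·(0.0355634)^1.5052 = 6.565e-6·0.00659129 ≈ 4.327e-08.

4.3e-8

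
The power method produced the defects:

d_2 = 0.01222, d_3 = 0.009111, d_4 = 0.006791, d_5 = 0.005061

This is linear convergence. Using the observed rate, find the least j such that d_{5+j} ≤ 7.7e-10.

54

Rate ρ ≈ d_5/d_4 = 0.005061/0.006791 = 0.7453.
After j more steps, d_{5+j} ≈ 0.005061·ρ^j; need ρ^j ≤ 7.7e-10/0.005061 = 1.52144e-07.
j ≥ ln(1.52144e-07)/ln(0.7453) = -15.6984/-0.29397 = 53.401.
So 54 more iterations are needed.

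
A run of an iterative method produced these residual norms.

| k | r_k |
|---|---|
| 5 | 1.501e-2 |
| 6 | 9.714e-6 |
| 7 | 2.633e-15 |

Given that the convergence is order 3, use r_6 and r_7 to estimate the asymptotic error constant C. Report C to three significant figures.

2.87

C ≈ r_7 / r_6^3
  = 2.633e-15 / (9.714e-6)^3
  = 2.633e-15 / 9.1663e-16 ≈ 2.8725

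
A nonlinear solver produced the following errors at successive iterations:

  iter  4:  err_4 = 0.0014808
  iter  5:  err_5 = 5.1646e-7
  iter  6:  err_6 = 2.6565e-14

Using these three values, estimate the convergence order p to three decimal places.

p ≈ ln(err_6/err_5) / ln(err_5/err_4)
  = ln(2.6565e-14/5.1646e-7) / ln(5.1646e-7/0.0014808)
  = ln(5.14367e-08) / ln(0.000348771)
  = -16.782914 / -7.961095 ≈ 2.108116

2.108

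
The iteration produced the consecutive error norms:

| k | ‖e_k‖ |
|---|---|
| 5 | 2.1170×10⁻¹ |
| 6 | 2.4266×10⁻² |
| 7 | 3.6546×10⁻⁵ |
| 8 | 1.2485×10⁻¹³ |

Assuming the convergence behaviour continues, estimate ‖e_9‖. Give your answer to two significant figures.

5.0e-39

First estimate the order: p ≈ ln(‖e_8‖/‖e_7‖) / ln(‖e_7‖/‖e_6‖) = ln(1.2485×10⁻¹³/3.6546×10⁻⁵)/ln(3.6546×10⁻⁵/2.4266×10⁻²) = ln(3.41624e-09)/ln(0.00150606) ≈ 3.0000.
Then ‖e_9‖ ≈ ‖e_8‖·(‖e_8‖/‖e_7‖)^p = 1.2485×10⁻¹³·(3.41624e-09)^3.0000 = 1.2485×10⁻¹³·3.98699e-26 ≈ 4.978e-39.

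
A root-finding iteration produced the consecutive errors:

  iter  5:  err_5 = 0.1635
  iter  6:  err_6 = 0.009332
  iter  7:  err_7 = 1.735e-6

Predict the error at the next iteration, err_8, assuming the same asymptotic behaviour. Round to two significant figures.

First estimate the order: p ≈ ln(err_7/err_6) / ln(err_6/err_5) = ln(1.735e-6/0.009332)/ln(0.009332/0.1635) = ln(0.000185919)/ln(0.0570765) ≈ 3.0000.
Then err_8 ≈ err_7·(err_7/err_6)^p = 1.735e-6·(0.000185919)^3.0000 = 1.735e-6·6.42645e-12 ≈ 1.115e-17.

1.1e-17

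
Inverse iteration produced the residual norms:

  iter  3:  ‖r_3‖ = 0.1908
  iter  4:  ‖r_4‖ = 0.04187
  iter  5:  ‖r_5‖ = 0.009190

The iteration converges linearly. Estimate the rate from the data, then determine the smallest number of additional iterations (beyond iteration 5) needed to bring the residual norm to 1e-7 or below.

8

Rate ρ ≈ ‖r_5‖/‖r_4‖ = 0.009190/0.04187 = 0.2195.
After j more steps, ‖r_{5+j}‖ ≈ 0.009190·ρ^j; need ρ^j ≤ 1e-7/0.009190 = 1.08814e-05.
j ≥ ln(1.08814e-05)/ln(0.2195) = -11.4285/-1.51640 = 7.537.
So 8 more iterations are needed.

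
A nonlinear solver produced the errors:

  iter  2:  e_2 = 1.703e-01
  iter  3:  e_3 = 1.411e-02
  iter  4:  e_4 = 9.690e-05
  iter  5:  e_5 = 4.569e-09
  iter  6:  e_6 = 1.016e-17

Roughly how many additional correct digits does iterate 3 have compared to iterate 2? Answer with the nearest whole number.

Digits gained ≈ log₁₀(e_2/e_3) = log₁₀(1.703e-01/1.411e-02) = log₁₀(12.0695) ≈ 1.082.

1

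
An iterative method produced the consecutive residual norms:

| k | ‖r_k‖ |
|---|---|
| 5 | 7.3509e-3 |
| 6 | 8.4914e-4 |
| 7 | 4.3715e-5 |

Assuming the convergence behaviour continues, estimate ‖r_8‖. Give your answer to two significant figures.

7.4e-7

First estimate the order: p ≈ ln(‖r_7‖/‖r_6‖) / ln(‖r_6‖/‖r_5‖) = ln(4.3715e-5/8.4914e-4)/ln(8.4914e-4/7.3509e-3) = ln(0.0514815)/ln(0.115515) ≈ 1.3744.
Then ‖r_8‖ ≈ ‖r_7‖·(‖r_7‖/‖r_6‖)^p = 4.3715e-5·(0.0514815)^1.3744 = 4.3715e-5·0.0169548 ≈ 7.412e-07.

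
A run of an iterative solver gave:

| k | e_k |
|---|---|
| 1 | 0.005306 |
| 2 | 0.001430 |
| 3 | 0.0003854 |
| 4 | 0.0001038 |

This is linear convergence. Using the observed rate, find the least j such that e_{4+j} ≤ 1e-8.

8

Rate ρ ≈ e_4/e_3 = 0.0001038/0.0003854 = 0.2693.
After j more steps, e_{4+j} ≈ 0.0001038·ρ^j; need ρ^j ≤ 1e-8/0.0001038 = 9.63391e-05.
j ≥ ln(9.63391e-05)/ln(0.2693) = -9.2476/-1.31193 = 7.049.
So 8 more iterations are needed.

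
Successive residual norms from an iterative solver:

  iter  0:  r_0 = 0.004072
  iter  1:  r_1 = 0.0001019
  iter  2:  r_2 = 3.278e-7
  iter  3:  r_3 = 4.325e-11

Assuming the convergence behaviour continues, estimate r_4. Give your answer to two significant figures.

4.0e-17

First estimate the order: p ≈ ln(r_3/r_2) / ln(r_2/r_1) = ln(4.325e-11/3.278e-7)/ln(3.278e-7/0.0001019) = ln(0.00013194)/ln(0.00321688) ≈ 1.5565.
Then r_4 ≈ r_3·(r_3/r_2)^p = 4.325e-11·(0.00013194)^1.5565 = 4.325e-11·9.14884e-07 ≈ 3.957e-17.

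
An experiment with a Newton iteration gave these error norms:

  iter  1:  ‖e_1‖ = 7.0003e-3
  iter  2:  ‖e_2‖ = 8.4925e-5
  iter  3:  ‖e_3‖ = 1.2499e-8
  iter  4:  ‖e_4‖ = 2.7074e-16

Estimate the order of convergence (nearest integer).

Consecutive ratios: ‖e_4‖/‖e_3‖ = 2.7074e-16/1.2499e-8 = 2.16609e-08, ‖e_3‖/‖e_2‖ = 1.2499e-8/8.4925e-5 = 0.000147177.
p ≈ ln(2.16609e-08)/ln(0.000147177) = -17.6478/-8.8239 ≈ 2.00.
So the convergence is quadratic (order 2).

2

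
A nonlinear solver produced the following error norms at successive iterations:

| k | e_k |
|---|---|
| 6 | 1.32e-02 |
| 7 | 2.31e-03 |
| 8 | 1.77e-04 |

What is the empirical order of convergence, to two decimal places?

1.47

p ≈ ln(e_8/e_7) / ln(e_7/e_6)
  = ln(1.77e-04/2.31e-03) / ln(2.31e-03/1.32e-02)
  = ln(0.0766234) / ln(0.175)
  = -2.56885 / -1.74297 ≈ 1.47383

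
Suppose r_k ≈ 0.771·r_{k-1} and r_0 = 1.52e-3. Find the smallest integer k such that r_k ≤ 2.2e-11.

After k steps, r_k ≈ 1.52e-3·0.771^k.
Need 0.771^k ≤ 2.2e-11/1.52e-3 = 1.44737e-08.
k ≥ ln(1.44737e-08)/ln(0.771) = -18.0509/-0.26007 = 69.408.
Smallest integer k = 70.

70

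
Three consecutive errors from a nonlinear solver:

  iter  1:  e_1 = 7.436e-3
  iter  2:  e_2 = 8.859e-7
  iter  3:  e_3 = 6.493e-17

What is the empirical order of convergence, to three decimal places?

2.583

p ≈ ln(e_3/e_2) / ln(e_2/e_1)
  = ln(6.493e-17/8.859e-7) / ln(8.859e-7/7.436e-3)
  = ln(7.32927e-11) / ln(0.000119137)
  = -23.336560 / -9.035236 ≈ 2.582839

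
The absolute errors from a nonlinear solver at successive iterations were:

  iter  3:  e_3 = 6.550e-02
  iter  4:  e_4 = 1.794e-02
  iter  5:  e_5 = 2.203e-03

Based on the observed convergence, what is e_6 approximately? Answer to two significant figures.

7.4e-5

First estimate the order: p ≈ ln(e_5/e_4) / ln(e_4/e_3) = ln(2.203e-03/1.794e-02)/ln(1.794e-02/6.550e-02) = ln(0.122798)/ln(0.273893) ≈ 1.6194.
Then e_6 ≈ e_5·(e_5/e_4)^p = 2.203e-03·(0.122798)^1.6194 = 2.203e-03·0.0334994 ≈ 7.38e-05.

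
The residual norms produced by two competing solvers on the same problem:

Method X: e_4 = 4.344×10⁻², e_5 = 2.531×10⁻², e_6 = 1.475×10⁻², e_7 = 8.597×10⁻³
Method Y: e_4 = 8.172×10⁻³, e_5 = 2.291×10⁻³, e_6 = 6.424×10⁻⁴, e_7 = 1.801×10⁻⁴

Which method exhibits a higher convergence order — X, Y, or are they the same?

Method X: p ≈ ln(8.597×10⁻³/1.475×10⁻²)/ln(1.475×10⁻²/2.531×10⁻²) ≈ 1.00.
Method Y: p ≈ ln(1.801×10⁻⁴/6.424×10⁻⁴)/ln(6.424×10⁻⁴/2.291×10⁻³) ≈ 1.00.
Both orders ≈ 1.0 — effectively the same.

same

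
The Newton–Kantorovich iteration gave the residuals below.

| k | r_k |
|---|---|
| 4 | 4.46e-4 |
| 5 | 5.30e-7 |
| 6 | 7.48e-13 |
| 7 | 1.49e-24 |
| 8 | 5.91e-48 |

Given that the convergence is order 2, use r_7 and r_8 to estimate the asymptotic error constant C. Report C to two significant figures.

2.7

C ≈ r_8 / r_7^2
  = 5.91e-48 / (1.49e-24)^2
  = 5.91e-48 / 2.2201e-48 ≈ 2.662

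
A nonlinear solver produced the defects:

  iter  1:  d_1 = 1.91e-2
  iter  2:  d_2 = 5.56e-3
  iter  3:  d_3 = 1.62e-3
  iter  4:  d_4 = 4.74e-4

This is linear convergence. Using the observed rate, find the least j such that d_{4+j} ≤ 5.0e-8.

Rate ρ ≈ d_4/d_3 = 4.74e-4/1.62e-3 = 0.2926.
After j more steps, d_{4+j} ≈ 4.74e-4·ρ^j; need ρ^j ≤ 5.0e-8/4.74e-4 = 0.000105485.
j ≥ ln(0.000105485)/ln(0.2926) = -9.1569/-1.22895 = 7.451.
So 8 more iterations are needed.

8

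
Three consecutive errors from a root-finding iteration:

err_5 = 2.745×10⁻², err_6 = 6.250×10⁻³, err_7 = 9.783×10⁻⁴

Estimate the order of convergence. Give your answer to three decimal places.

p ≈ ln(err_7/err_6) / ln(err_6/err_5)
  = ln(9.783×10⁻⁴/6.250×10⁻³) / ln(6.250×10⁻³/2.745×10⁻²)
  = ln(0.156528) / ln(0.227687)
  = -1.854520 / -1.479783 ≈ 1.253238

1.253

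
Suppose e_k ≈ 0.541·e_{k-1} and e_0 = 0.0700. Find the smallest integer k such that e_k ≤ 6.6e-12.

38

After k steps, e_k ≈ 0.0700·0.541^k.
Need 0.541^k ≤ 6.6e-12/0.0700 = 9.42857e-11.
k ≥ ln(9.42857e-11)/ln(0.541) = -23.0847/-0.61434 = 37.576.
Smallest integer k = 38.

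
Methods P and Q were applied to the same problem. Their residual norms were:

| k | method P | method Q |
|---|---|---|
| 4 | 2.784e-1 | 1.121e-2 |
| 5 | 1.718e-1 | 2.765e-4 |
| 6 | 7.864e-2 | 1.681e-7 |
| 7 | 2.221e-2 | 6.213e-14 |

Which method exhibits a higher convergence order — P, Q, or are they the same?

Method P: p ≈ ln(2.221e-2/7.864e-2)/ln(7.864e-2/1.718e-1) ≈ 1.62.
Method Q: p ≈ ln(6.213e-14/1.681e-7)/ln(1.681e-7/2.765e-4) ≈ 2.00.
Method Q has the higher order (≈2.0 vs ≈1.6).

Q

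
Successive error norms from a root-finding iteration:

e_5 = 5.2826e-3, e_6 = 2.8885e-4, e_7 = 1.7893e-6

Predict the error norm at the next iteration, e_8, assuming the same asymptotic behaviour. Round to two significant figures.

2.5e-10

First estimate the order: p ≈ ln(e_7/e_6) / ln(e_6/e_5) = ln(1.7893e-6/2.8885e-4)/ln(2.8885e-4/5.2826e-3) = ln(0.00619456)/ln(0.0546795) ≈ 1.7494.
Then e_8 ≈ e_7·(e_7/e_6)^p = 1.7893e-6·(0.00619456)^1.7494 = 1.7893e-6·0.000137197 ≈ 2.455e-10.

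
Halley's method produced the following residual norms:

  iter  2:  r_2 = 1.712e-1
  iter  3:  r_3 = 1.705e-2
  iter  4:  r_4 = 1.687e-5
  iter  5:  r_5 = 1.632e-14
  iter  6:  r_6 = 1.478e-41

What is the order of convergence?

3

Consecutive ratios: r_6/r_5 = 1.478e-41/1.632e-14 = 9.05637e-28, r_5/r_4 = 1.632e-14/1.687e-5 = 9.67398e-10.
p ≈ ln(9.05637e-28)/ln(9.67398e-10) = -62.2689/-20.7564 ≈ 3.00.
So the convergence is cubic (order 3).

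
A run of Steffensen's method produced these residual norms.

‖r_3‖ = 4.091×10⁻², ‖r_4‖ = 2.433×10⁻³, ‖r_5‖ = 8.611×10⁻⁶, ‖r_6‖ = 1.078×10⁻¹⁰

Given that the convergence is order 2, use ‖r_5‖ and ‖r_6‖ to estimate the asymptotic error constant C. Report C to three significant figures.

1.45

C ≈ ‖r_6‖ / ‖r_5‖^2
  = 1.078×10⁻¹⁰ / (8.611×10⁻⁶)^2
  = 1.078×10⁻¹⁰ / 7.41493e-11 ≈ 1.4538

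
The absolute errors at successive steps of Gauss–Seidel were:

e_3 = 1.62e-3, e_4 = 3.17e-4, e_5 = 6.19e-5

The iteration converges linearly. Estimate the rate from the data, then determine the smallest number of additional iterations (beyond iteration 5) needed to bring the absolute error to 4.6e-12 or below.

Rate ρ ≈ e_5/e_4 = 6.19e-5/3.17e-4 = 0.1953.
After j more steps, e_{5+j} ≈ 6.19e-5·ρ^j; need ρ^j ≤ 4.6e-12/6.19e-5 = 7.43134e-08.
j ≥ ln(7.43134e-08)/ln(0.1953) = -16.4150/-1.63322 = 10.051.
So 11 more iterations are needed.

11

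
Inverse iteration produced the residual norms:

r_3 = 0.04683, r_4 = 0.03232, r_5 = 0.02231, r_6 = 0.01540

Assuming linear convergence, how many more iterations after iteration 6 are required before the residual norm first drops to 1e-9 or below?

45

Rate ρ ≈ r_6/r_5 = 0.01540/0.02231 = 0.6903.
After j more steps, r_{6+j} ≈ 0.01540·ρ^j; need ρ^j ≤ 1e-9/0.01540 = 6.49351e-08.
j ≥ ln(6.49351e-08)/ln(0.6903) = -16.5499/-0.37063 = 44.653.
So 45 more iterations are needed.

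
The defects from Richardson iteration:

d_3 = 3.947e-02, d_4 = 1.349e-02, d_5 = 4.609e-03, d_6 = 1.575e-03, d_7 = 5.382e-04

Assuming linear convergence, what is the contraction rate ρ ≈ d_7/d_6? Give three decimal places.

0.342

ρ ≈ d_7/d_6 = 5.382e-04/1.575e-03 = 0.34171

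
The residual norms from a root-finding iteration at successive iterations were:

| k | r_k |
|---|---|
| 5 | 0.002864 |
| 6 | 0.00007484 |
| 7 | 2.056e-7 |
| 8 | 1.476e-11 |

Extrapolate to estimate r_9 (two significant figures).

First estimate the order: p ≈ ln(r_8/r_7) / ln(r_7/r_6) = ln(1.476e-11/2.056e-7)/ln(2.056e-7/0.00007484) = ln(7.17899e-05)/ln(0.00274719) ≈ 1.6180.
Then r_9 ≈ r_8·(r_8/r_7)^p = 1.476e-11·(7.17899e-05)^1.6180 = 1.476e-11·1.97292e-07 ≈ 2.912e-18.

2.9e-18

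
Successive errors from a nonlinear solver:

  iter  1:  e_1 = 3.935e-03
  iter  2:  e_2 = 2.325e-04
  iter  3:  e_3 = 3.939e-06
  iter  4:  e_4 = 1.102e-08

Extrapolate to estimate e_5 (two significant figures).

2.3e-12

First estimate the order: p ≈ ln(e_4/e_3) / ln(e_3/e_2) = ln(1.102e-08/3.939e-06)/ln(3.939e-06/2.325e-04) = ln(0.00279766)/ln(0.0169419) ≈ 1.4416.
Then e_5 ≈ e_4·(e_4/e_3)^p = 1.102e-08·(0.00279766)^1.4416 = 1.102e-08·0.000208593 ≈ 2.299e-12.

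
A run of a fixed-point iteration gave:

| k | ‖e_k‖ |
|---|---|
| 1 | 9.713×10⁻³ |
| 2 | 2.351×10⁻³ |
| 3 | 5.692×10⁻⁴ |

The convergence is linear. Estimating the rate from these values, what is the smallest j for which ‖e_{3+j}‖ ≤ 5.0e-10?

10

Rate ρ ≈ ‖e_3‖/‖e_2‖ = 5.692×10⁻⁴/2.351×10⁻³ = 0.2421.
After j more steps, ‖e_{3+j}‖ ≈ 5.692×10⁻⁴·ρ^j; need ρ^j ≤ 5.0e-10/5.692×10⁻⁴ = 8.78426e-07.
j ≥ ln(8.78426e-07)/ln(0.2421) = -13.9451/-1.41840 = 9.832.
So 10 more iterations are needed.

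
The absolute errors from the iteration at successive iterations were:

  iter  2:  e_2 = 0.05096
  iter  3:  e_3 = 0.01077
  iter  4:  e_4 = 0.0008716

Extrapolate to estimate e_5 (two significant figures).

1.5e-5

First estimate the order: p ≈ ln(e_4/e_3) / ln(e_3/e_2) = ln(0.0008716/0.01077)/ln(0.01077/0.05096) = ln(0.0809285)/ln(0.211342) ≈ 1.6176.
Then e_5 ≈ e_4·(e_4/e_3)^p = 0.0008716·(0.0809285)^1.6176 = 0.0008716·0.0171295 ≈ 1.493e-05.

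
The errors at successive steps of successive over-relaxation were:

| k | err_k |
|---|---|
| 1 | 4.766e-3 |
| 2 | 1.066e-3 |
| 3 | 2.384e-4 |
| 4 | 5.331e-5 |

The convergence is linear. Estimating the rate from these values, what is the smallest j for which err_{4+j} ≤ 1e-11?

Rate ρ ≈ err_4/err_3 = 5.331e-5/2.384e-4 = 0.2236.
After j more steps, err_{4+j} ≈ 5.331e-5·ρ^j; need ρ^j ≤ 1e-11/5.331e-5 = 1.87582e-07.
j ≥ ln(1.87582e-07)/ln(0.2236) = -15.4890/-1.49790 = 10.340.
So 11 more iterations are needed.

11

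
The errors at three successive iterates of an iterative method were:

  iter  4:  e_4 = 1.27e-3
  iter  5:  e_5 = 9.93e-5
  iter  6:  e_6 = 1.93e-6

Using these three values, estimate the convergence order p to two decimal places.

p ≈ ln(e_6/e_5) / ln(e_5/e_4)
  = ln(1.93e-6/9.93e-5) / ln(9.93e-5/1.27e-3)
  = ln(0.0194361) / ln(0.078189)
  = -3.94062 / -2.54863 ≈ 1.54617

1.55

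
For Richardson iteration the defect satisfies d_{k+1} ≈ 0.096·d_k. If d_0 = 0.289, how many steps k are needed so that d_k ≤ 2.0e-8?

After k steps, d_k ≈ 0.289·0.096^k.
Need 0.096^k ≤ 2.0e-8/0.289 = 6.92042e-08.
k ≥ ln(6.92042e-08)/ln(0.096) = -16.4862/-2.34341 = 7.035.
Smallest integer k = 8.

8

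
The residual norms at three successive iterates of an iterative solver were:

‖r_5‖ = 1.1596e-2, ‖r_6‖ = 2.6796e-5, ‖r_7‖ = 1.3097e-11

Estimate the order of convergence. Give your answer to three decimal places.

p ≈ ln(‖r_7‖/‖r_6‖) / ln(‖r_6‖/‖r_5‖)
  = ln(1.3097e-11/2.6796e-5) / ln(2.6796e-5/1.1596e-2)
  = ln(4.88767e-07) / ln(0.0023108)
  = -14.531380 / -6.070161 ≈ 2.393904

2.394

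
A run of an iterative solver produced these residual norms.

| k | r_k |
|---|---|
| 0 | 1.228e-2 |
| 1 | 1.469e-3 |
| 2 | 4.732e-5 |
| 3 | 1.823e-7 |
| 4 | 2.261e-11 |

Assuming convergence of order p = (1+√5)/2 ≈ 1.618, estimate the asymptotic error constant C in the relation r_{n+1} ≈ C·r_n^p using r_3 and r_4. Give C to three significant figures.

1.81

C ≈ r_4 / r_3^1.618
  = 2.261e-11 / (1.823e-7)^1.618
  = 2.261e-11 / 1.24725e-11 ≈ 1.8128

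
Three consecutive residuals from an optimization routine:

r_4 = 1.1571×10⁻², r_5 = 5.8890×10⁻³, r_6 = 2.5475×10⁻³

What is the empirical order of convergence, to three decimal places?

1.241

p ≈ ln(r_6/r_5) / ln(r_5/r_4)
  = ln(2.5475×10⁻³/5.8890×10⁻³) / ln(5.8890×10⁻³/1.1571×10⁻²)
  = ln(0.432586) / ln(0.508945)
  = -0.837974 / -0.675415 ≈ 1.240680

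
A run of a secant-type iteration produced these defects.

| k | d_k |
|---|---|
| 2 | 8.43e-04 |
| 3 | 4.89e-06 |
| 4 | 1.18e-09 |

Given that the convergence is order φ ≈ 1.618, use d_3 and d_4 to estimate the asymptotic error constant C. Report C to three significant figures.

0.462

C ≈ d_4 / d_3^1.618
  = 1.18e-09 / (4.89e-06)^1.618
  = 1.18e-09 / 2.55448e-09 ≈ 0.46193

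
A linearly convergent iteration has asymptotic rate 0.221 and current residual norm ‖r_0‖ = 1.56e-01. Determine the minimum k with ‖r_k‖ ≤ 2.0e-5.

6

After k steps, ‖r_k‖ ≈ 1.56e-01·0.221^k.
Need 0.221^k ≤ 2.0e-5/1.56e-01 = 0.000128205.
k ≥ ln(0.000128205)/ln(0.221) = -8.9619/-1.50959 = 5.937.
Smallest integer k = 6.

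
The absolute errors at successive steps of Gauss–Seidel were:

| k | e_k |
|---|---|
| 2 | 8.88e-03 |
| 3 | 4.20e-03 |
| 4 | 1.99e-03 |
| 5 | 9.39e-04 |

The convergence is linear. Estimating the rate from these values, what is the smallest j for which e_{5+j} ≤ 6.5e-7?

10

Rate ρ ≈ e_5/e_4 = 9.39e-04/1.99e-03 = 0.4719.
After j more steps, e_{5+j} ≈ 9.39e-04·ρ^j; need ρ^j ≤ 6.5e-7/9.39e-04 = 0.000692226.
j ≥ ln(0.000692226)/ln(0.4719) = -7.2756/-0.75099 = 9.688.
So 10 more iterations are needed.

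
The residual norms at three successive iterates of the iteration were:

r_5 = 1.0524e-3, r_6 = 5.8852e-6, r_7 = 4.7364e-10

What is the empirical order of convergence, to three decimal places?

1.818

p ≈ ln(r_7/r_6) / ln(r_6/r_5)
  = ln(4.7364e-10/5.8852e-6) / ln(5.8852e-6/1.0524e-3)
  = ln(8.04798e-05) / ln(0.00559217)
  = -9.427504 / -5.186388 ≈ 1.817740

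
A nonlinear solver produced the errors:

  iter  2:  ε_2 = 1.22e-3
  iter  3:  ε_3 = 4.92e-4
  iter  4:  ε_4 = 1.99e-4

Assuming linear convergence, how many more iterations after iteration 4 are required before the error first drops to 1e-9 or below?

Rate ρ ≈ ε_4/ε_3 = 1.99e-4/4.92e-4 = 0.4045.
After j more steps, ε_{4+j} ≈ 1.99e-4·ρ^j; need ρ^j ≤ 1e-9/1.99e-4 = 5.02513e-06.
j ≥ ln(5.02513e-06)/ln(0.4045) = -12.2011/-0.90510 = 13.480.
So 14 more iterations are needed.

14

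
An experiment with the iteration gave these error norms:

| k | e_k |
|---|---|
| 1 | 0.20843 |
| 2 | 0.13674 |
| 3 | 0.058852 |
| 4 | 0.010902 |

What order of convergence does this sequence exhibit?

Consecutive ratios: e_4/e_3 = 0.010902/0.058852 = 0.185244, e_3/e_2 = 0.058852/0.13674 = 0.430393.
p ≈ ln(0.185244)/ln(0.430393) = -1.6861/-0.8431 ≈ 2.00.
So the convergence is quadratic (order 2).

2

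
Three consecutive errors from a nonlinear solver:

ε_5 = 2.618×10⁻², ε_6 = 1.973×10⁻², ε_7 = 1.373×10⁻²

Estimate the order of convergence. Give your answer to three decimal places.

1.282

p ≈ ln(ε_7/ε_6) / ln(ε_6/ε_5)
  = ln(1.373×10⁻²/1.973×10⁻²) / ln(1.973×10⁻²/2.618×10⁻²)
  = ln(0.695895) / ln(0.753629)
  = -0.362556 / -0.282855 ≈ 1.281773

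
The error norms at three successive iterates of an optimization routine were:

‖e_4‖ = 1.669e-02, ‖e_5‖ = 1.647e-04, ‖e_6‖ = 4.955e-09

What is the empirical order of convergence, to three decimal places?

2.254

p ≈ ln(‖e_6‖/‖e_5‖) / ln(‖e_5‖/‖e_4‖)
  = ln(4.955e-09/1.647e-04) / ln(1.647e-04/1.669e-02)
  = ln(3.0085e-05) / ln(0.00986818)
  = -10.411484 / -4.618440 ≈ 2.254329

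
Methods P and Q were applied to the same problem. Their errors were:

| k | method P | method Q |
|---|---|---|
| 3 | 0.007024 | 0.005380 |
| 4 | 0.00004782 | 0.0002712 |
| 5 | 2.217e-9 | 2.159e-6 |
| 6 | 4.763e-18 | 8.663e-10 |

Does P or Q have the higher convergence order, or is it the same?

Method P: p ≈ ln(4.763e-18/2.217e-9)/ln(2.217e-9/0.00004782) ≈ 2.00.
Method Q: p ≈ ln(8.663e-10/2.159e-6)/ln(2.159e-6/0.0002712) ≈ 1.62.
Method P has the higher order (≈2.0 vs ≈1.6).

P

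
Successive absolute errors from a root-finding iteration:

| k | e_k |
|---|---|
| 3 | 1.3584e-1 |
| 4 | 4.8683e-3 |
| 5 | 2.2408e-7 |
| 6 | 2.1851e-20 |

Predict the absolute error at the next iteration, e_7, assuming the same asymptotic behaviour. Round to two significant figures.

2.0e-59

First estimate the order: p ≈ ln(e_6/e_5) / ln(e_5/e_4) = ln(2.1851e-20/2.2408e-7)/ln(2.2408e-7/4.8683e-3) = ln(9.75143e-14)/ln(4.60284e-05) ≈ 3.0000.
Then e_7 ≈ e_6·(e_6/e_5)^p = 2.1851e-20·(9.75143e-14)^3.0000 = 2.1851e-20·9.27267e-40 ≈ 2.026e-59.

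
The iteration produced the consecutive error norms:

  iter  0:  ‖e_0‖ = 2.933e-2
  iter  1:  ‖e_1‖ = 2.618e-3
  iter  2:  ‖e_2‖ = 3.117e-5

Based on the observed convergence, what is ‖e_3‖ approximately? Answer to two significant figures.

First estimate the order: p ≈ ln(‖e_2‖/‖e_1‖) / ln(‖e_1‖/‖e_0‖) = ln(3.117e-5/2.618e-3)/ln(2.618e-3/2.933e-2) = ln(0.011906)/ln(0.0892601) ≈ 1.8338.
Then ‖e_3‖ ≈ ‖e_2‖·(‖e_2‖/‖e_1‖)^p = 3.117e-5·(0.011906)^1.8338 = 3.117e-5·0.000296033 ≈ 9.227e-09.

9.2e-9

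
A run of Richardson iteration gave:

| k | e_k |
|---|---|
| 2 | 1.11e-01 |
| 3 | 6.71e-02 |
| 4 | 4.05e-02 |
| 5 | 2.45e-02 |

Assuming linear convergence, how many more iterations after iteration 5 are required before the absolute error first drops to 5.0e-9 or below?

Rate ρ ≈ e_5/e_4 = 2.45e-02/4.05e-02 = 0.6049.
After j more steps, e_{5+j} ≈ 2.45e-02·ρ^j; need ρ^j ≤ 5.0e-9/2.45e-02 = 2.04082e-07.
j ≥ ln(2.04082e-07)/ln(0.6049) = -15.4047/-0.50269 = 30.645.
So 31 more iterations are needed.

31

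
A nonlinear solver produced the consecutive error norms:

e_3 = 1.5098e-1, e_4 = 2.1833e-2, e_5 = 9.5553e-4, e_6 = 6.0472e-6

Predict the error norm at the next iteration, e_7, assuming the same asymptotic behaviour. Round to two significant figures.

First estimate the order: p ≈ ln(e_6/e_5) / ln(e_5/e_4) = ln(6.0472e-6/9.5553e-4)/ln(9.5553e-4/2.1833e-2) = ln(0.00632863)/ln(0.0437654) ≈ 1.6180.
Then e_7 ≈ e_6·(e_6/e_5)^p = 6.0472e-6·(0.00632863)^1.6180 = 6.0472e-6·0.000277025 ≈ 1.675e-09.

1.7e-9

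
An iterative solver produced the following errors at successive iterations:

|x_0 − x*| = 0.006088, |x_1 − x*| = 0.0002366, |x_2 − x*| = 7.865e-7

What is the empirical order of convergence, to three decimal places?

p ≈ ln(|x_2 − x*|/|x_1 − x*|) / ln(|x_1 − x*|/|x_0 − x*|)
  = ln(7.865e-7/0.0002366) / ln(0.0002366/0.006088)
  = ln(0.00332418) / ln(0.0388633)
  = -5.706532 / -3.247705 ≈ 1.757097

1.757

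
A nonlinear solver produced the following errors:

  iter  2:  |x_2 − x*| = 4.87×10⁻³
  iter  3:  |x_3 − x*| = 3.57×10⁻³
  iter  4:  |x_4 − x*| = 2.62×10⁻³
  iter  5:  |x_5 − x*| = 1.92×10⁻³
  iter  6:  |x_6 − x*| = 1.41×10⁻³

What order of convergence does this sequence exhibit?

1

Consecutive ratios: |x_6 − x*|/|x_5 − x*| = 1.41×10⁻³/1.92×10⁻³ = 0.734375, |x_5 − x*|/|x_4 − x*| = 1.92×10⁻³/2.62×10⁻³ = 0.732824.
p ≈ ln(0.734375)/ln(0.732824) = -0.3087/-0.3108 ≈ 0.99.
So the convergence is linear (order 1).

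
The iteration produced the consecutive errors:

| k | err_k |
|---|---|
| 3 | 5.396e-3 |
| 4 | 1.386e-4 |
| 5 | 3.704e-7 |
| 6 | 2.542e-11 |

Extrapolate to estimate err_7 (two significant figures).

First estimate the order: p ≈ ln(err_6/err_5) / ln(err_5/err_4) = ln(2.542e-11/3.704e-7)/ln(3.704e-7/1.386e-4) = ln(6.86285e-05)/ln(0.00267244) ≈ 1.6181.
Then err_7 ≈ err_6·(err_6/err_5)^p = 2.542e-11·(6.86285e-05)^1.6181 = 2.542e-11·1.83252e-07 ≈ 4.658e-18.

4.7e-18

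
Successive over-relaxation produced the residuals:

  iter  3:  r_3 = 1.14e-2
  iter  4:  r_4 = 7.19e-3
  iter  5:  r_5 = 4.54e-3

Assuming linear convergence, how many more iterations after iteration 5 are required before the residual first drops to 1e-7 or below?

24

Rate ρ ≈ r_5/r_4 = 4.54e-3/7.19e-3 = 0.6314.
After j more steps, r_{5+j} ≈ 4.54e-3·ρ^j; need ρ^j ≤ 1e-7/4.54e-3 = 2.20264e-05.
j ≥ ln(2.20264e-05)/ln(0.6314) = -10.7233/-0.45982 = 23.321.
So 24 more iterations are needed.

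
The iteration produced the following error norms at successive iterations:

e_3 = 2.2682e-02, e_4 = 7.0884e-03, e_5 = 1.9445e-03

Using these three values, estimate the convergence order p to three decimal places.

p ≈ ln(e_5/e_4) / ln(e_4/e_3)
  = ln(1.9445e-03/7.0884e-03) / ln(7.0884e-03/2.2682e-02)
  = ln(0.274321) / ln(0.312512)
  = -1.293456 / -1.163112 ≈ 1.112065

1.112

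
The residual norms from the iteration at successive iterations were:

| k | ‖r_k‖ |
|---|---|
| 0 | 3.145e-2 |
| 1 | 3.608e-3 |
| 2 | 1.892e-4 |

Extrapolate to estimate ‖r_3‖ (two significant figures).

3.4e-6

First estimate the order: p ≈ ln(‖r_2‖/‖r_1‖) / ln(‖r_1‖/‖r_0‖) = ln(1.892e-4/3.608e-3)/ln(3.608e-3/3.145e-2) = ln(0.052439)/ln(0.114722) ≈ 1.3616.
Then ‖r_3‖ ≈ ‖r_2‖·(‖r_2‖/‖r_1‖)^p = 1.892e-4·(0.052439)^1.3616 = 1.892e-4·0.0180585 ≈ 3.417e-06.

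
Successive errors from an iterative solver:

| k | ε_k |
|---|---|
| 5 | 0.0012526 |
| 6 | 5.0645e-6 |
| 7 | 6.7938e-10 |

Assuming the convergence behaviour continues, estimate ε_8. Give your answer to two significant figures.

First estimate the order: p ≈ ln(ε_7/ε_6) / ln(ε_6/ε_5) = ln(6.7938e-10/5.0645e-6)/ln(5.0645e-6/0.0012526) = ln(0.000134146)/ln(0.00404319) ≈ 1.6180.
Then ε_8 ≈ ε_7·(ε_7/ε_6)^p = 6.7938e-10·(0.000134146)^1.6180 = 6.7938e-10·5.42526e-07 ≈ 3.686e-16.

3.7e-16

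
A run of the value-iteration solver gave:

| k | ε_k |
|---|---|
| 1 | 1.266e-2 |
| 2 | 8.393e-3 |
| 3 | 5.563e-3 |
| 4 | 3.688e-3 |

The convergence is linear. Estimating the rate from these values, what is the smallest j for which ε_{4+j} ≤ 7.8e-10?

38

Rate ρ ≈ ε_4/ε_3 = 3.688e-3/5.563e-3 = 0.6630.
After j more steps, ε_{4+j} ≈ 3.688e-3·ρ^j; need ρ^j ≤ 7.8e-10/3.688e-3 = 2.11497e-07.
j ≥ ln(2.11497e-07)/ln(0.6630) = -15.3691/-0.41098 = 37.396.
So 38 more iterations are needed.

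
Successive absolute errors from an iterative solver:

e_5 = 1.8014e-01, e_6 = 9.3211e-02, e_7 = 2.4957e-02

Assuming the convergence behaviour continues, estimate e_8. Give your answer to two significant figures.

1.8e-3

First estimate the order: p ≈ ln(e_7/e_6) / ln(e_6/e_5) = ln(2.4957e-02/9.3211e-02)/ln(9.3211e-02/1.8014e-01) = ln(0.267747)/ln(0.517436) ≈ 2.0000.
Then e_8 ≈ e_7·(e_7/e_6)^p = 2.4957e-02·(0.267747)^2.0000 = 2.4957e-02·0.0716885 ≈ 0.001789.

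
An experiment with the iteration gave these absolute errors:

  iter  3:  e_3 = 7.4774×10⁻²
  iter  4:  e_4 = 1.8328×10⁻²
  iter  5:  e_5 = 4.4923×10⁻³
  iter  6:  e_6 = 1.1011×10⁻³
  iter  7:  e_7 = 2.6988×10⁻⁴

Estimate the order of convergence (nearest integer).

Consecutive ratios: e_7/e_6 = 2.6988×10⁻⁴/1.1011×10⁻³ = 0.2451, e_6/e_5 = 1.1011×10⁻³/4.4923×10⁻³ = 0.245108.
p ≈ ln(0.2451)/ln(0.245108) = -1.4061/-1.4061 ≈ 1.00.
So the convergence is linear (order 1).

1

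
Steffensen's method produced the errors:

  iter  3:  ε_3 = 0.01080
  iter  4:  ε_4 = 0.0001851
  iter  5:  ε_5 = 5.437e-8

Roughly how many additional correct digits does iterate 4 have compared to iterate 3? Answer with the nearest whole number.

2

Digits gained ≈ log₁₀(ε_3/ε_4) = log₁₀(0.01080/0.0001851) = log₁₀(58.3468) ≈ 1.766.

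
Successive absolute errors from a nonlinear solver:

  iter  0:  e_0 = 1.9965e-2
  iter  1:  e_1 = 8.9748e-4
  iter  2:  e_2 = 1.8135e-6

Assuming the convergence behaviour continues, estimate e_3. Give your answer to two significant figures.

7.4e-12

First estimate the order: p ≈ ln(e_2/e_1) / ln(e_1/e_0) = ln(1.8135e-6/8.9748e-4)/ln(8.9748e-4/1.9965e-2) = ln(0.00202066)/ln(0.0449527) ≈ 2.0000.
Then e_3 ≈ e_2·(e_2/e_1)^p = 1.8135e-6·(0.00202066)^2.0000 = 1.8135e-6·4.08307e-06 ≈ 7.405e-12.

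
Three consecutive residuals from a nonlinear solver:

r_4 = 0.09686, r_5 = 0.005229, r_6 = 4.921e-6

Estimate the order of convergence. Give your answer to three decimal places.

2.387

p ≈ ln(r_6/r_5) / ln(r_5/r_4)
  = ln(4.921e-6/0.005229) / ln(0.005229/0.09686)
  = ln(0.000941098) / ln(0.0539851)
  = -6.968463 / -2.919047 ≈ 2.387239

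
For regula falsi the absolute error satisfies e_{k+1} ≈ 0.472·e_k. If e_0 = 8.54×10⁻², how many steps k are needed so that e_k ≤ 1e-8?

After k steps, e_k ≈ 8.54×10⁻²·0.472^k.
Need 0.472^k ≤ 1e-8/8.54×10⁻² = 1.17096e-07.
k ≥ ln(1.17096e-07)/ln(0.472) = -15.9603/-0.75078 = 21.258.
Smallest integer k = 22.

22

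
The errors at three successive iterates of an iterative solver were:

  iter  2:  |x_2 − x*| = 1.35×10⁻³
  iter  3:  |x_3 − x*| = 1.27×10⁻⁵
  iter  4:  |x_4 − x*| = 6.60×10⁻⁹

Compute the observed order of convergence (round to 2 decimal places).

p ≈ ln(|x_4 − x*|/|x_3 − x*|) / ln(|x_3 − x*|/|x_2 − x*|)
  = ln(6.60×10⁻⁹/1.27×10⁻⁵) / ln(1.27×10⁻⁵/1.35×10⁻³)
  = ln(0.000519685) / ln(0.00940741)
  = -7.56229 / -4.66626 ≈ 1.62063

1.62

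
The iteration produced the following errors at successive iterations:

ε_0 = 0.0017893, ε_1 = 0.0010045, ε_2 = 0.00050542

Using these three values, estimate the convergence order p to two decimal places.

1.19

p ≈ ln(ε_2/ε_1) / ln(ε_1/ε_0)
  = ln(0.00050542/0.0010045) / ln(0.0010045/0.0017893)
  = ln(0.503156) / ln(0.561393)
  = -0.68686 / -0.57733 ≈ 1.18972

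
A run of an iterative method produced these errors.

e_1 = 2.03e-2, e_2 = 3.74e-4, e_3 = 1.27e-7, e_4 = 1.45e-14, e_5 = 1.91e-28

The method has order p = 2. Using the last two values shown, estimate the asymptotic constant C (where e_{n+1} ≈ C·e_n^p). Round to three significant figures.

0.908

C ≈ e_5 / e_4^2
  = 1.91e-28 / (1.45e-14)^2
  = 1.91e-28 / 2.1025e-28 ≈ 0.90844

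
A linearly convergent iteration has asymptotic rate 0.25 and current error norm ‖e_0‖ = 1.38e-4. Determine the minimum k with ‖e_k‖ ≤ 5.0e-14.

After k steps, ‖e_k‖ ≈ 1.38e-4·0.25^k.
Need 0.25^k ≤ 5.0e-14/1.38e-4 = 3.62319e-10.
k ≥ ln(3.62319e-10)/ln(0.25) = -21.7385/-1.38629 = 15.681.
Smallest integer k = 16.

16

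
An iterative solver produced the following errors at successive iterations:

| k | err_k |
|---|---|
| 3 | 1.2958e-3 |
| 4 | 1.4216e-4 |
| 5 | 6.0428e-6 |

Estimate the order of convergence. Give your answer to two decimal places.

p ≈ ln(err_5/err_4) / ln(err_4/err_3)
  = ln(6.0428e-6/1.4216e-4) / ln(1.4216e-4/1.2958e-3)
  = ln(0.042507) / ln(0.109708)
  = -3.15809 / -2.20993 ≈ 1.42905

1.43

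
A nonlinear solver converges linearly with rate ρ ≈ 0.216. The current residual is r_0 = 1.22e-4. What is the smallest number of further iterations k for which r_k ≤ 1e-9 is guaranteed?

8

After k steps, r_k ≈ 1.22e-4·0.216^k.
Need 0.216^k ≤ 1e-9/1.22e-4 = 8.19672e-06.
k ≥ ln(8.19672e-06)/ln(0.216) = -11.7118/-1.53248 = 7.642.
Smallest integer k = 8.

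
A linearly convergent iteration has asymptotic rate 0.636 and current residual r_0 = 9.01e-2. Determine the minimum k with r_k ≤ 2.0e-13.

60

After k steps, r_k ≈ 9.01e-2·0.636^k.
Need 0.636^k ≤ 2.0e-13/9.01e-2 = 2.21976e-12.
k ≥ ln(2.21976e-12)/ln(0.636) = -26.8336/-0.45256 = 59.293.
Smallest integer k = 60.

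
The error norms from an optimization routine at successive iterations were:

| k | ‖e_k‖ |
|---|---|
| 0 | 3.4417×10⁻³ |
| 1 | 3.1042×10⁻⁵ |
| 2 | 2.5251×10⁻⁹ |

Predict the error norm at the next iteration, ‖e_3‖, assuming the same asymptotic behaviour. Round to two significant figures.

1.7e-17

First estimate the order: p ≈ ln(‖e_2‖/‖e_1‖) / ln(‖e_1‖/‖e_0‖) = ln(2.5251×10⁻⁹/3.1042×10⁻⁵)/ln(3.1042×10⁻⁵/3.4417×10⁻³) = ln(8.13446e-05)/ln(0.00901938) ≈ 2.0000.
Then ‖e_3‖ ≈ ‖e_2‖·(‖e_2‖/‖e_1‖)^p = 2.5251×10⁻⁹·(8.13446e-05)^2.0000 = 2.5251×10⁻⁹·6.61694e-09 ≈ 1.671e-17.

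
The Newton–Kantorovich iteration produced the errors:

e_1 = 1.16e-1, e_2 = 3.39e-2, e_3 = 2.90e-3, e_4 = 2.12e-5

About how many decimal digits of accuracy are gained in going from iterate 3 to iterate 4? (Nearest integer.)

2

Digits gained ≈ log₁₀(e_3/e_4) = log₁₀(2.90e-3/2.12e-5) = log₁₀(136.792) ≈ 2.136.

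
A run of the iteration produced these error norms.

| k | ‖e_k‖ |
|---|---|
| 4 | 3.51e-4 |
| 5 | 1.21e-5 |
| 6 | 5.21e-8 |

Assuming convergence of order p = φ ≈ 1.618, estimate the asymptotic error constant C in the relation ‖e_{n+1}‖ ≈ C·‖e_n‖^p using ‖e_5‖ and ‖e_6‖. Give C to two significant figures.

C ≈ ‖e_6‖ / ‖e_5‖^1.618
  = 5.21e-8 / (1.21e-5)^1.618
  = 5.21e-8 / 1.10649e-08 ≈ 4.7086

4.7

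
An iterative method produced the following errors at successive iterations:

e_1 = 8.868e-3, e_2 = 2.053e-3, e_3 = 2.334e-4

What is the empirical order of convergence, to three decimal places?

1.486

p ≈ ln(e_3/e_2) / ln(e_2/e_1)
  = ln(2.334e-4/2.053e-3) / ln(2.053e-3/8.868e-3)
  = ln(0.113687) / ln(0.231507)
  = -2.174306 / -1.463145 ≈ 1.486050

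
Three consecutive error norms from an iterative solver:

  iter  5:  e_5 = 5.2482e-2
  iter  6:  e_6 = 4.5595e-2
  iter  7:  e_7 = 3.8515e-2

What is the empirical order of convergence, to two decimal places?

p ≈ ln(e_7/e_6) / ln(e_6/e_5)
  = ln(3.8515e-2/4.5595e-2) / ln(4.5595e-2/5.2482e-2)
  = ln(0.84472) / ln(0.868774)
  = -0.16875 / -0.14067 ≈ 1.19962

1.20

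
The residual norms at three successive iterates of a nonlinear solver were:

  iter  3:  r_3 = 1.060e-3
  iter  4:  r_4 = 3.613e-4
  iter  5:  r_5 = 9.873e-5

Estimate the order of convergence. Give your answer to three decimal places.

p ≈ ln(r_5/r_4) / ln(r_4/r_3)
  = ln(9.873e-5/3.613e-4) / ln(3.613e-4/1.060e-3)
  = ln(0.273263) / ln(0.340849)
  = -1.297321 / -1.076316 ≈ 1.205335

1.205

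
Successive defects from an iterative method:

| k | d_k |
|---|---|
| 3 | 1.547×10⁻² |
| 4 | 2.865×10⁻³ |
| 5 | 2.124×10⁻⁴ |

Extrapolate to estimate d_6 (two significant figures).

3.8e-6

First estimate the order: p ≈ ln(d_5/d_4) / ln(d_4/d_3) = ln(2.124×10⁻⁴/2.865×10⁻³)/ln(2.865×10⁻³/1.547×10⁻²) = ln(0.0741361)/ln(0.185197) ≈ 1.5429.
Then d_6 ≈ d_5·(d_5/d_4)^p = 2.124×10⁻⁴·(0.0741361)^1.5429 = 2.124×10⁻⁴·0.0180538 ≈ 3.835e-06.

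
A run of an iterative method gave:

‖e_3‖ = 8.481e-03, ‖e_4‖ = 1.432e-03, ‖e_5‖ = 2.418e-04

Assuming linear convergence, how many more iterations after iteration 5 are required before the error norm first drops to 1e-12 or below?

Rate ρ ≈ ‖e_5‖/‖e_4‖ = 2.418e-04/1.432e-03 = 0.1689.
After j more steps, ‖e_{5+j}‖ ≈ 2.418e-04·ρ^j; need ρ^j ≤ 1e-12/2.418e-04 = 4.13565e-09.
j ≥ ln(4.13565e-09)/ln(0.1689) = -19.3036/-1.77845 = 10.854.
So 11 more iterations are needed.

11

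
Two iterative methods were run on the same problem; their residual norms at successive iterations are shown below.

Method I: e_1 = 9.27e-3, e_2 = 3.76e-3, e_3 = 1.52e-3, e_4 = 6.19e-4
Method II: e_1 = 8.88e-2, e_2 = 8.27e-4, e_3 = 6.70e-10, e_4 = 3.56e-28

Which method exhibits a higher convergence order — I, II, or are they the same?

Method I: p ≈ ln(6.19e-4/1.52e-3)/ln(1.52e-3/3.76e-3) ≈ 0.99.
Method II: p ≈ ln(3.56e-28/6.70e-10)/ln(6.70e-10/8.27e-4) ≈ 3.00.
Method II has the higher order (≈3.0 vs ≈1.0).

II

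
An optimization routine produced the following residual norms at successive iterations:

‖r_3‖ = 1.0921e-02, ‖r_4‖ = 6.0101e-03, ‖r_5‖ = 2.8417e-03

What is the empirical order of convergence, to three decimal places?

p ≈ ln(‖r_5‖/‖r_4‖) / ln(‖r_4‖/‖r_3‖)
  = ln(2.8417e-03/6.0101e-03) / ln(6.0101e-03/1.0921e-02)
  = ln(0.472821) / ln(0.550325)
  = -0.749038 / -0.597246 ≈ 1.254153

1.254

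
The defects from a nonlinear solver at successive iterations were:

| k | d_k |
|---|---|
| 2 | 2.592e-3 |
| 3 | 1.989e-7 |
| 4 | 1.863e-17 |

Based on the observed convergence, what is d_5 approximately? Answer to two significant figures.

First estimate the order: p ≈ ln(d_4/d_3) / ln(d_3/d_2) = ln(1.863e-17/1.989e-7)/ln(1.989e-7/2.592e-3) = ln(9.36652e-11)/ln(7.67361e-05) ≈ 2.4370.
Then d_5 ≈ d_4·(d_4/d_3)^p = 1.863e-17·(9.36652e-11)^2.4370 = 1.863e-17·3.63694e-25 ≈ 6.776e-42.

6.8e-42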